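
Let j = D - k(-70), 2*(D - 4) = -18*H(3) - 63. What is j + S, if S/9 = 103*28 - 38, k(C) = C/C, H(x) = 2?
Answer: 51135/2 ≈ 25568.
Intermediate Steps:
k(C) = 1
D = -91/2 (D = 4 + (-18*2 - 63)/2 = 4 + (-36 - 63)/2 = 4 + (½)*(-99) = 4 - 99/2 = -91/2 ≈ -45.500)
j = -93/2 (j = -91/2 - 1*1 = -91/2 - 1 = -93/2 ≈ -46.500)
S = 25614 (S = 9*(103*28 - 38) = 9*(2884 - 38) = 9*2846 = 25614)
j + S = -93/2 + 25614 = 51135/2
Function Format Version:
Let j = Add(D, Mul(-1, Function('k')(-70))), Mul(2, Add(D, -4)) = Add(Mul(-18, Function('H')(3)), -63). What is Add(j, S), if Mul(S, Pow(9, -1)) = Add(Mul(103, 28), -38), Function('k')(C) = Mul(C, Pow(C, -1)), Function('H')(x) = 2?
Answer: Rational(51135, 2) ≈ 25568.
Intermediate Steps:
Function('k')(C) = 1
D = Rational(-91, 2) (D = Add(4, Mul(Rational(1, 2), Add(Mul(-18, 2), -63))) = Add(4, Mul(Rational(1, 2), Add(-36, -63))) = Add(4, Mul(Rational(1, 2), -99)) = Add(4, Rational(-99, 2)) = Rational(-91, 2) ≈ -45.500)
j = Rational(-93, 2) (j = Add(Rational(-91, 2), Mul(-1, 1)) = Add(Rational(-91, 2), -1) = Rational(-93, 2) ≈ -46.500)
S = 25614 (S = Mul(9, Add(Mul(103, 28), -38)) = Mul(9, Add(2884, -38)) = Mul(9, 2846) = 25614)
Add(j, S) = Add(Rational(-93, 2), 25614) = Rational(51135, 2)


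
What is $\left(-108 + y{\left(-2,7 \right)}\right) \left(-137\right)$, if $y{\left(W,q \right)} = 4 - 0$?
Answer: $14248$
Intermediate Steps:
$y{\left(W,q \right)} = 4$ ($y{\left(W,q \right)} = 4 + 0 = 4$)
$\left(-108 + y{\left(-2,7 \right)}\right) \left(-137\right) = \left(-108 + 4\right) \left(-137\right) = \left(-104\right) \left(-137\right) = 14248$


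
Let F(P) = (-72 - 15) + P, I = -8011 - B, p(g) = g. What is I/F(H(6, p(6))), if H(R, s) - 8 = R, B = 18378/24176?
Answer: 96846157/882424 ≈ 109.75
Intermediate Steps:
B = 9189/12088 (B = 18378*(1/24176) = 9189/12088 ≈ 0.76018)
H(R, s) = 8 + R
I = -96846157/12088 (I = -8011 - 1*9189/12088 = -8011 - 9189/12088 = -96846157/12088 ≈ -8011.8)
F(P) = -87 + P
I/F(H(6, p(6))) = -96846157/(12088*(-87 + (8 + 6))) = -96846157/(12088*(-87 + 14)) = -96846157/12088/(-73) = -96846157/12088*(-1/73) = 96846157/882424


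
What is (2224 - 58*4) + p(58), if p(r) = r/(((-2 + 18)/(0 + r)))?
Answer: 8809/4 ≈ 2202.3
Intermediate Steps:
p(r) = r²/16 (p(r) = r/((16/r)) = r*(r/16) = r²/16)
(2224 - 58*4) + p(58) = (2224 - 58*4) + (1/16)*58² = (2224 - 232) + (1/16)*3364 = 1992 + 841/4 = 8809/4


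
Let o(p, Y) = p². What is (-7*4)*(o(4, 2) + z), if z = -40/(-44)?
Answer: -5208/11 ≈ -473.45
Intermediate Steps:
z = 10/11 (z = -40*(-1/44) = 10/11 ≈ 0.90909)
(-7*4)*(o(4, 2) + z) = (-7*4)*(4² + 10/11) = -28*(16 + 10/11) = -28*186/11 = -5208/11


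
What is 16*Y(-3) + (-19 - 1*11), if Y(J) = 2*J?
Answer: -126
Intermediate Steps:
16*Y(-3) + (-19 - 1*11) = 16*(2*(-3)) + (-19 - 1*11) = 16*(-6) + (-19 - 11) = -96 - 30 = -126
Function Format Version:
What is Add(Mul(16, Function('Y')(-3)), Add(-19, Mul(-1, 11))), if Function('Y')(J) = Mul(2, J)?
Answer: -126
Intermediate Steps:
Add(Mul(16, Function('Y')(-3)), Add(-19, Mul(-1, 11))) = Add(Mul(16, Mul(2, -3)), Add(-19, Mul(-1, 11))) = Add(Mul(16, -6), Add(-19, -11)) = Add(-96, -30) = -126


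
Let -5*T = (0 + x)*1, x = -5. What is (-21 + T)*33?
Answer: -660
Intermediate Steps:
T = 1 (T = -(0 - 5)/5 = -(-1) = -1/5*(-5) = 1)
(-21 + T)*33 = (-21 + 1)*33 = -20*33 = -660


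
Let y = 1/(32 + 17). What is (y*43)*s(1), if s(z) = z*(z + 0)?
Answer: 43/49 ≈ 0.87755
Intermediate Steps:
s(z) = z² (s(z) = z*z = z²)
y = 1/49 ≈ 0.020408
(y*43)*s(1) = ((1/49)*43)*1² = (43/49)*1 = 43/49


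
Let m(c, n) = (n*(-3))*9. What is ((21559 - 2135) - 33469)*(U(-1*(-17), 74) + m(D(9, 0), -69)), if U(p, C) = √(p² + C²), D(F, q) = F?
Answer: -26165835 - 14045*√5765 ≈ -2.7232e+7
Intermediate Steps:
m(c, n) = -27*n (m(c, n) = -3*n*9 = -27*n)
U(p, C) = √(C² + p²)
((21559 - 2135) - 33469)*(U(-1*(-17), 74) + m(D(9, 0), -69)) = ((21559 - 2135) - 33469)*(√(74² + (-1*(-17))²) - 27*(-69)) = (19424 - 33469)*(√(5476 + 17²) + 1863) = -14045*(√(5476 + 289) + 1863) = -14045*(√5765 + 1863) = -14045*(1863 + √5765) = -26165835 - 14045*√5765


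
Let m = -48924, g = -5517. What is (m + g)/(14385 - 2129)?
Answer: -54441/12256 ≈ -4.4420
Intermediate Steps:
(m + g)/(14385 - 2129) = (-48924 - 5517)/(14385 - 2129) = -54441/12256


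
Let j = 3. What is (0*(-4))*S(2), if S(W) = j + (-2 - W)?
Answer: 0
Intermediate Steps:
S(W) = 1 - W (S(W) = 3 + (-2 - W) = 1 - W)
(0*(-4))*S(2) = (0*(-4))*(1 - 1*2) = 0*(1 - 2) = 0*(-1) = 0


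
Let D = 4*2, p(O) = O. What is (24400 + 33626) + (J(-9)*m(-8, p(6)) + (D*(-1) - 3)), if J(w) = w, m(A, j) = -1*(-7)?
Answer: 57952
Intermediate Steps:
m(A, j) = 7
D = 8
(24400 + 33626) + (J(-9)*m(-8, p(6)) + (D*(-1) - 3)) = (24400 + 33626) + (-9*7 + (8*(-1) - 3)) = 58026 + (-63 + (-8 - 3)) = 58026 + (-63 - 11) = 58026 - 74 = 57952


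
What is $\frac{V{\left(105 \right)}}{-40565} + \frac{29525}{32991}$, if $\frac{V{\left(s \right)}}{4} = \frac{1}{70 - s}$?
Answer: $\frac{5988426977}{6691399575} \approx 0.89494$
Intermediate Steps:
$V{\left(s \right)} = \frac{4}{70 - s}$
$\frac{V{\left(105 \right)}}{-40565} + \frac{29525}{32991} = \frac{\left(-4\right) \frac{1}{-70 + 105}}{-40565} + \frac{29525}{32991} = - \frac{4}{35} \left(- \frac{1}{40565}\right) + 29525 \cdot \frac{1}{32991} = \left(-4\right) \frac{1}{35} \left(- \frac{1}{40565}\right) + \frac{29525}{32991} = \left(- \frac{4}{35}\right) \left(- \frac{1}{40565}\right) + \frac{29525}{32991} = \frac{4}{1419775} + \frac{29525}{32991} = \frac{5988426977}{6691399575}$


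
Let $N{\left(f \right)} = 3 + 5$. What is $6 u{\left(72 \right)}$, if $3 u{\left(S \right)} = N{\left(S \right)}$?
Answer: $16$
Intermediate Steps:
$N{\left(f \right)} = 8$
$u{\left(S \right)} = \frac{8}{3}$ ($u{\left(S \right)} = \frac{1}{3} \cdot 8 = \frac{8}{3}$)
$6 u{\left(72 \right)} = 6 \cdot \frac{8}{3} = 16$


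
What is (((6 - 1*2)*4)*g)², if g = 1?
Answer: 256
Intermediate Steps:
(((6 - 1*2)*4)*g)² = (((6 - 1*2)*4)*1)² = (((6 - 2)*4)*1)² = ((4*4)*1)² = (16*1)² = 16² = 256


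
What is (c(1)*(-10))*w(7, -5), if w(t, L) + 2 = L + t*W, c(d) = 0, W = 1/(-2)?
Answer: 0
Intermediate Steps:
W = -½ ≈ -0.50000
w(t, L) = -2 + L - t/2 (w(t, L) = -2 + (L + t*(-½)) = -2 + (L - t/2) = -2 + L - t/2)
(c(1)*(-10))*w(7, -5) = (0*(-10))*(-2 - 5 - ½*7) = 0*(-2 - 5 - 7/2) = 0*(-21/2) = 0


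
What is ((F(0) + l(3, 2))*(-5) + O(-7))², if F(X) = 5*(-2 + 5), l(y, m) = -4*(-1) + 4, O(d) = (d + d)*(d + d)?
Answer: 6561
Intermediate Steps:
O(d) = 4*d² (O(d) = (2*d)*(2*d) = 4*d²)
l(y, m) = 8 (l(y, m) = 4 + 4 = 8)
F(X) = 15 (F(X) = 5*3 = 15)
((F(0) + l(3, 2))*(-5) + O(-7))² = ((15 + 8)*(-5) + 4*(-7)²)² = (23*(-5) + 4*49)² = (-115 + 196)² = 81² = 6561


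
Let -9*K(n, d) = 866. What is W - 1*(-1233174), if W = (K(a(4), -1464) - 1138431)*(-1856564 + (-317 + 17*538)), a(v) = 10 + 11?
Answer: 18933280471141/9 ≈ 2.1037e+12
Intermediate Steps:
a(v) = 21
K(n, d) = -866/9 (K(n, d) = -⅑*866 = -866/9)
W = 18933269372575/9 (W = (-866/9 - 1138431)*(-1856564 + (-317 + 17*538)) = -10246745*(-1856564 + (-317 + 9146))/9 = -10246745*(-1856564 + 8829)/9 = -10246745/9*(-1847735) = 18933269372575/9 ≈ 2.1037e+12)
W - 1*(-1233174) = 18933269372575/9 - 1*(-1233174) = 18933269372575/9 + 1233174 = 18933280471141/9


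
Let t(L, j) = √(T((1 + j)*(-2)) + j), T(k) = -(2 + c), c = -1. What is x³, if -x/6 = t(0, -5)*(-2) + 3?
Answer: 40824 + 1296*I*√6 ≈ 40824.0 + 3174.5*I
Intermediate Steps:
T(k) = -1 (T(k) = -(2 - 1) = -1*1 = -1)
t(L, j) = √(-1 + j)
x = -18 + 12*I*√6 (x = -6*(√(-1 - 5)*(-2) + 3) = -6*(√(-6)*(-2) + 3) = -6*((I*√6)*(-2) + 3) = -6*(-2*I*√6 + 3) = -6*(3 - 2*I*√6) = -18 + 12*I*√6 ≈ -18.0 + 29.394*I)
x³ = (-18 + 12*I*√6)³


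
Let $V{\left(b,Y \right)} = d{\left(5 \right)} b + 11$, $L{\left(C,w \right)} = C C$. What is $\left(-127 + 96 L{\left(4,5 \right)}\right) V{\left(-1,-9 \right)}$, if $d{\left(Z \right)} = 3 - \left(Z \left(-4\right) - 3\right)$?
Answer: $-21135$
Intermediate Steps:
$L{\left(C,w \right)} = C^{2}$
$d{\left(Z \right)} = 6 + 4 Z$ ($d{\left(Z \right)} = 3 - \left(- 4 Z - 3\right) = 3 - \left(-3 - 4 Z\right) = 3 + \left(3 + 4 Z\right) = 6 + 4 Z$)
$V{\left(b,Y \right)} = 11 + 26 b$ ($V{\left(b,Y \right)} = \left(6 + 4 \cdot 5\right) b + 11 = \left(6 + 20\right) b + 11 = 26 b + 11 = 11 + 26 b$)
$\left(-127 + 96 L{\left(4,5 \right)}\right) V{\left(-1,-9 \right)} = \left(-127 + 96 \cdot 4^{2}\right) \left(11 + 26 \left(-1\right)\right) = \left(-127 + 96 \cdot 16\right) \left(11 - 26\right) = \left(-127 + 1536\right) \left(-15\right) = 1409 \left(-15\right) = -21135$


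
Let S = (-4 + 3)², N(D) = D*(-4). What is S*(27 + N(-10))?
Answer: 67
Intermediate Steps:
N(D) = -4*D
S = 1 (S = (-1)² = 1)
S*(27 + N(-10)) = 1*(27 - 4*(-10)) = 1*(27 + 40) = 1*67 = 67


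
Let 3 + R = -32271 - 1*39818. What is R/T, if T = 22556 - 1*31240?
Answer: 18023/2171 ≈ 8.3017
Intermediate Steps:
T = -8684 (T = 22556 - 31240 = -8684)
R = -72092 (R = -3 + (-32271 - 1*39818) = -3 + (-32271 - 39818) = -3 - 72089 = -72092)
R/T = -72092/(-8684) = -72092*(-1/8684) = 18023/2171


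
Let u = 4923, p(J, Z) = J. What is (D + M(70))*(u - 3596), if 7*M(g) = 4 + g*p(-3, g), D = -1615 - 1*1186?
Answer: -26291851/7 ≈ -3.7560e+6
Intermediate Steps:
D = -2801 (D = -1615 - 1186 = -2801)
M(g) = 4/7 - 3*g/7 (M(g) = (4 + g*(-3))/7 = (4 - 3*g)/7 = 4/7 - 3*g/7)
(D + M(70))*(u - 3596) = (-2801 + (4/7 - 3/7*70))*(4923 - 3596) = (-2801 + (4/7 - 30))*1327 = (-2801 - 206/7)*1327 = -19813/7*1327 = -26291851/7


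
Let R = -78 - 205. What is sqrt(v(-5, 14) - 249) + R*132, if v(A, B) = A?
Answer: -37356 + I*sqrt(254) ≈ -37356.0 + 15.937*I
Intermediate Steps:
R = -283
sqrt(v(-5, 14) - 249) + R*132 = sqrt(-5 - 249) - 283*132 = sqrt(-254) - 37356 = I*sqrt(254) - 37356 = -37356 + I*sqrt(254)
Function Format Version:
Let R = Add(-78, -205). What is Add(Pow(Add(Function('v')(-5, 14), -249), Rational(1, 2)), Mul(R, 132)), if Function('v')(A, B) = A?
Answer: Add(-37356, Mul(I, Pow(254, Rational(1, 2)))) ≈ Add(-37356., Mul(15.937, I))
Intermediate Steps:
R = -283
Add(Pow(Add(Function('v')(-5, 14), -249), Rational(1, 2)), Mul(R, 132)) = Add(Pow(Add(-5, -249), Rational(1, 2)), Mul(-283, 132)) = Add(Pow(-254, Rational(1, 2)), -37356) = Add(Mul(I, Pow(254, Rational(1, 2))), -37356) = Add(-37356, Mul(I, Pow(254, Rational(1, 2))))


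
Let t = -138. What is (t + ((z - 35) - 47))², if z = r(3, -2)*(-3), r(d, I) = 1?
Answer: 49729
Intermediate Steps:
z = -3 (z = 1*(-3) = -3)
(t + ((z - 35) - 47))² = (-138 + ((-3 - 35) - 47))² = (-138 + (-38 - 47))² = (-138 - 85)² = (-223)² = 49729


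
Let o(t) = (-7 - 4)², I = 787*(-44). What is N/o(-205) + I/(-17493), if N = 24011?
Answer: 424214411/2116653 ≈ 200.42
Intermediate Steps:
I = -34628
o(t) = 121 (o(t) = (-11)² = 121)
N/o(-205) + I/(-17493) = 24011/121 - 34628/(-17493) = 24011*(1/121) - 34628*(-1/17493) = 24011/121 + 34628/17493 = 424214411/2116653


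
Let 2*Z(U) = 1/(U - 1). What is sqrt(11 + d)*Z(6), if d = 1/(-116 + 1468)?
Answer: sqrt(29746)/520 ≈ 0.33167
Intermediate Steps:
d = 1/1352 ≈ 0.00073965
Z(U) = 1/(2*(-1 + U)) (Z(U) = 1/(2*(U - 1)) = 1/(2*(-1 + U)))
sqrt(11 + d)*Z(6) = sqrt(11 + 1/1352)*(1/(2*(-1 + 6))) = sqrt(14873/1352)*((1/2)/5) = (sqrt(29746)/52)*((1/2)*(1/5)) = (sqrt(29746)/52)*(1/10) = sqrt(29746)/520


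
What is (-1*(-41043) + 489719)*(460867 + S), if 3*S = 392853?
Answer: 314114505316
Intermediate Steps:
S = 130951 (S = (1/3)*392853 = 130951)
(-1*(-41043) + 489719)*(460867 + S) = (-1*(-41043) + 489719)*(460867 + 130951) = (41043 + 489719)*591818 = 530762*591818 = 314114505316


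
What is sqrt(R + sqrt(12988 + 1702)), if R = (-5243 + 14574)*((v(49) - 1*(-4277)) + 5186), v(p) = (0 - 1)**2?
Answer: sqrt(88308584 + sqrt(14690)) ≈ 9397.3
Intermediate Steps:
v(p) = 1 (v(p) = (-1)**2 = 1)
R = 88308584 (R = (-5243 + 14574)*((1 - 1*(-4277)) + 5186) = 9331*((1 + 4277) + 5186) = 9331*(4278 + 5186) = 9331*9464 = 88308584)
sqrt(R + sqrt(12988 + 1702)) = sqrt(88308584 + sqrt(12988 + 1702)) = sqrt(88308584 + sqrt(14690))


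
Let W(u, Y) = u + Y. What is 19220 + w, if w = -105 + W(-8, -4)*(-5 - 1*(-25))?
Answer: 18875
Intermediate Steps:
W(u, Y) = Y + u
w = -345 (w = -105 + (-4 - 8)*(-5 - 1*(-25)) = -105 - 12*(-5 + 25) = -105 - 12*20 = -105 - 240 = -345)
19220 + w = 19220 - 345 = 18875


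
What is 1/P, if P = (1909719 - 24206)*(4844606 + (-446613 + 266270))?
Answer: 1/8794528521919 ≈ 1.1371e-13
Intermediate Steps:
P = 8794528521919 (P = 1885513*(4844606 - 180343) = 1885513*4664263 = 8794528521919)
1/P = 1/8794528521919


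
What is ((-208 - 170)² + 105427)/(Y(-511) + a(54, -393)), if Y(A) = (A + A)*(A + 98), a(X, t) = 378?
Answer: 35473/60352 ≈ 0.58777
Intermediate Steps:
Y(A) = 2*A*(98 + A) (Y(A) = (2*A)*(98 + A) = 2*A*(98 + A))
((-208 - 170)² + 105427)/(Y(-511) + a(54, -393)) = ((-208 - 170)² + 105427)/(2*(-511)*(98 - 511) + 378) = ((-378)² + 105427)/(2*(-511)*(-413) + 378) = (142884 + 105427)/(422086 + 378) = 248311/422464 = 248311*(1/422464) = 35473/60352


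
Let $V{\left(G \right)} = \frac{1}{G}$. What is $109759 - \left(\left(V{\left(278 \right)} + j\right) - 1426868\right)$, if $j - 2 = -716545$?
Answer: $\frac{626381259}{278} \approx 2.2532 \cdot 10^{6}$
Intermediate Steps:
$j = -716543$ ($j = 2 - 716545 = -716543$)
$109759 - \left(\left(V{\left(278 \right)} + j\right) - 1426868\right) = 109759 - \left(\left(\frac{1}{278} - 716543\right) - 1426868\right) = 109759 - \left(- \frac{199198953}{278} - 1426868\right) = 109759 - - \frac{595868257}{278} = 109759 + \frac{595868257}{278} = \frac{626381259}{278}$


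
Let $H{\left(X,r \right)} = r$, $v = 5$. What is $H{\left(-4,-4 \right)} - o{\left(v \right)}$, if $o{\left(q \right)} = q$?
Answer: $-9$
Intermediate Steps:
$H{\left(-4,-4 \right)} - o{\left(v \right)} = -4 - 5 = -9$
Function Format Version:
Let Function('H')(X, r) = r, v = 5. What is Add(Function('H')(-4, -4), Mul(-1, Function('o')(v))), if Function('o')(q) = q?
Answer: -9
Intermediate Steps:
Add(Function('H')(-4, -4), Mul(-1, Function('o')(v))) = Add(-4, Mul(-1, 5)) = Add(-4, -5) = -9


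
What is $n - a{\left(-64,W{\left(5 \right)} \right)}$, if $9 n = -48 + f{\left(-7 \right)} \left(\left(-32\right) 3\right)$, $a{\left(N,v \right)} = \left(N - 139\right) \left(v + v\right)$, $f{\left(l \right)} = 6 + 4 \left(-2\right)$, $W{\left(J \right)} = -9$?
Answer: $-3638$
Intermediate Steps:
$f{\left(l \right)} = -2$ ($f{\left(l \right)} = 6 - 8 = -2$)
$a{\left(N,v \right)} = 2 v \left(-139 + N\right)$ ($a{\left(N,v \right)} = \left(-139 + N\right) 2 v = 2 v \left(-139 + N\right)$)
$n = 16$ ($n = \frac{-48 - 2 \left(\left(-32\right) 3\right)}{9} = \frac{-48 - -192}{9} = \frac{-48 + 192}{9} = \frac{1}{9} \cdot 144 = 16$)
$n - a{\left(-64,W{\left(5 \right)} \right)} = 16 - 2 \left(-9\right) \left(-139 - 64\right) = 16 - 2 \left(-9\right) \left(-203\right) = 16 - 3654 = -3638$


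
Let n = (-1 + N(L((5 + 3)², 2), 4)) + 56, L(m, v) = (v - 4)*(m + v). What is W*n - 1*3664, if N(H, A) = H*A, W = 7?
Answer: -6975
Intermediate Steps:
L(m, v) = (-4 + v)*(m + v)
N(H, A) = A*H
n = -473 (n = (-1 + 4*(2² - 4*(5 + 3)² - 4*2 + (5 + 3)²*2)) + 56 = (-1 + 4*(4 - 4*8² - 8 + 8²*2)) + 56 = (-1 + 4*(4 - 4*64 - 8 + 64*2)) + 56 = (-1 + 4*(4 - 256 - 8 + 128)) + 56 = (-1 + 4*(-132)) + 56 = (-1 - 528) + 56 = -529 + 56 = -473)
W*n - 1*3664 = 7*(-473) - 1*3664 = -3311 - 3664 = -6975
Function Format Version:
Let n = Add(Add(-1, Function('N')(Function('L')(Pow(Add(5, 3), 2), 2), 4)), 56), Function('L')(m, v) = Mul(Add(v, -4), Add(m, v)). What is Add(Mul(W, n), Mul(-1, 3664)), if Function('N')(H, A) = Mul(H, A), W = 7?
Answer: -6975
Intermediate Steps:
Function('L')(m, v) = Mul(Add(-4, v), Add(m, v))
Function('N')(H, A) = Mul(A, H)
n = -473 (n = Add(Add(-1, Mul(4, Add(Pow(2, 2), Mul(-4, Pow(Add(5, 3), 2)), Mul(-4, 2), Mul(Pow(Add(5, 3), 2), 2)))), 56) = Add(Add(-1, Mul(4, Add(4, Mul(-4, Pow(8, 2)), -8, Mul(Pow(8, 2), 2)))), 56) = Add(Add(-1, Mul(4, Add(4, Mul(-4, 64), -8, Mul(64, 2)))), 56) = Add(Add(-1, Mul(4, Add(4, -256, -8, 128))), 56) = Add(Add(-1, Mul(4, -132)), 56) = Add(Add(-1, -528), 56) = Add(-529, 56) = -473)
Add(Mul(W, n), Mul(-1, 3664)) = Add(Mul(7, -473), Mul(-1, 3664)) = Add(-3311, -3664) = -6975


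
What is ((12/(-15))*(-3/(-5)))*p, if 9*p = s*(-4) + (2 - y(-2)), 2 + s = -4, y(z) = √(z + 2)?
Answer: -104/75 ≈ -1.3867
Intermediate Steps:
y(z) = √(2 + z)
s = -6 (s = -2 - 4 = -6)
p = 26/9 (p = (-6*(-4) + (2 - √(2 - 2)))/9 = (24 + (2 - √0))/9 = (24 + (2 - 1*0))/9 = (24 + (2 + 0))/9 = (24 + 2)/9 = (⅑)*26 = 26/9 ≈ 2.8889)
((12/(-15))*(-3/(-5)))*p = ((12/(-15))*(-3/(-5)))*(26/9) = ((12*(-1/15))*(-3*(-⅕)))*(26/9) = -⅘*⅗*(26/9) = -12/25*26/9 = -104/75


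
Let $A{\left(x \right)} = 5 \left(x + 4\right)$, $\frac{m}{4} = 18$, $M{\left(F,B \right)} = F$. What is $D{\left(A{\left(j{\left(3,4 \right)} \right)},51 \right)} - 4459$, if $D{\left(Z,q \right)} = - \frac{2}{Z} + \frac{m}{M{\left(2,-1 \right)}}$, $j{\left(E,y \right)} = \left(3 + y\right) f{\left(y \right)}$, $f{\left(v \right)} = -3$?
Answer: $- \frac{375953}{85} \approx -4423.0$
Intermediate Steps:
$m = 72$ ($m = 4 \cdot 18 = 72$)
$j{\left(E,y \right)} = -9 - 3 y$ ($j{\left(E,y \right)} = \left(3 + y\right) \left(-3\right) = -9 - 3 y$)
$A{\left(x \right)} = 20 + 5 x$ ($A{\left(x \right)} = 5 \left(4 + x\right) = 20 + 5 x$)
$D{\left(Z,q \right)} = 36 - \frac{2}{Z}$ ($D{\left(Z,q \right)} = - \frac{2}{Z} + \frac{72}{2} = - \frac{2}{Z} + 72 \cdot \frac{1}{2} = - \frac{2}{Z} + 36 = 36 - \frac{2}{Z}$)
$D{\left(A{\left(j{\left(3,4 \right)} \right)},51 \right)} - 4459 = \left(36 - \frac{2}{20 + 5 \left(-9 - 12\right)}\right) - 4459 = \left(36 - \frac{2}{20 + 5 \left(-21\right)}\right) - 4459 = \left(36 - \frac{2}{20 - 105}\right) - 4459 = \left(36 - \frac{2}{-85}\right) - 4459 = \left(36 - - \frac{2}{85}\right) - 4459 = \left(36 + \frac{2}{85}\right) - 4459 = \frac{3062}{85} - 4459 = - \frac{375953}{85}$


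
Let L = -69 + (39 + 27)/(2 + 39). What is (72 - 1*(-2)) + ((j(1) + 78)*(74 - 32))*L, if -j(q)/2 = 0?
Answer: -9048554/41 ≈ -2.2070e+5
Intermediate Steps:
j(q) = 0 (j(q) = -2*0 = 0)
L = -2763/41 (L = -69 + 66/41 = -2763/41 ≈ -67.390)
(72 - 1*(-2)) + ((j(1) + 78)*(74 - 32))*L = (72 - 1*(-2)) + ((0 + 78)*(74 - 32))*(-2763/41) = (72 + 2) + (78*42)*(-2763/41) = 74 + 3276*(-2763/41) = 74 - 9051588/41 = -9048554/41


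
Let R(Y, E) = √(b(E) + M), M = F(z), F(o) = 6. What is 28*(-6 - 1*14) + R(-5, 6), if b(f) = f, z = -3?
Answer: -560 + 2*√3 ≈ -556.54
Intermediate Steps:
M = 6
R(Y, E) = √(6 + E) (R(Y, E) = √(E + 6) = √(6 + E))
28*(-6 - 1*14) + R(-5, 6) = 28*(-6 - 1*14) + √(6 + 6) = 28*(-6 - 14) + √12 = 28*(-20) + 2*√3 = -560 + 2*√3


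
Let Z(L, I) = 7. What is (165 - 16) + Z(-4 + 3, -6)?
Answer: 156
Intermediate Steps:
(165 - 16) + Z(-4 + 3, -6) = (165 - 16) + 7 = 149 + 7 = 156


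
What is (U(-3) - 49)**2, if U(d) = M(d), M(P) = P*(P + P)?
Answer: 961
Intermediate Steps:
M(P) = 2*P**2 (M(P) = P*(2*P) = 2*P**2)
U(d) = 2*d**2
(U(-3) - 49)**2 = (2*(-3)**2 - 49)**2 = (2*9 - 49)**2 = (18 - 49)**2 = (-31)**2 = 961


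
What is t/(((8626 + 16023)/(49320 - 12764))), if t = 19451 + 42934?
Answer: 2280546060/24649 ≈ 92521.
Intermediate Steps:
t = 62385
t/(((8626 + 16023)/(49320 - 12764))) = 62385/(((8626 + 16023)/(49320 - 12764))) = 62385/((24649/36556)) = 62385/((24649*(1/36556))) = 62385/(24649/36556) = 62385*(36556/24649) = 2280546060/24649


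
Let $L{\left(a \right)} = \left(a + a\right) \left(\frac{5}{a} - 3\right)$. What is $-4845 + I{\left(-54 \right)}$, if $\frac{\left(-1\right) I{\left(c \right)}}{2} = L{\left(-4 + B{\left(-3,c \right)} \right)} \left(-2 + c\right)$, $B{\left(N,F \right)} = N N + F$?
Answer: $29203$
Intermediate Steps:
$B{\left(N,F \right)} = F + N^{2}$ ($B{\left(N,F \right)} = N^{2} + F = F + N^{2}$)
$L{\left(a \right)} = 2 a \left(-3 + \frac{5}{a}\right)$
$I{\left(c \right)} = - 2 \left(-20 - 6 c\right) \left(-2 + c\right)$ ($I{\left(c \right)} = - 2 \left(10 - 6 \left(-4 + \left(c + \left(-3\right)^{2}\right)\right)\right) \left(-2 + c\right) = - 2 \left(10 - 6 \left(-4 + \left(c + 9\right)\right)\right) \left(-2 + c\right) = - 2 \left(10 - 6 \left(-4 + \left(9 + c\right)\right)\right) \left(-2 + c\right) = - 2 \left(10 - 6 \left(5 + c\right)\right) \left(-2 + c\right) = - 2 \left(10 - \left(30 + 6 c\right)\right) \left(-2 + c\right) = - 2 \left(-20 - 6 c\right) \left(-2 + c\right)$)
$-4845 + I{\left(-54 \right)} = -4845 + 4 \left(-2 - 54\right) \left(10 + 3 \left(-54\right)\right) = -4845 + 4 \left(-56\right) \left(10 - 162\right) = -4845 + 4 \left(-56\right) \left(-152\right) = -4845 + 34048 = 29203$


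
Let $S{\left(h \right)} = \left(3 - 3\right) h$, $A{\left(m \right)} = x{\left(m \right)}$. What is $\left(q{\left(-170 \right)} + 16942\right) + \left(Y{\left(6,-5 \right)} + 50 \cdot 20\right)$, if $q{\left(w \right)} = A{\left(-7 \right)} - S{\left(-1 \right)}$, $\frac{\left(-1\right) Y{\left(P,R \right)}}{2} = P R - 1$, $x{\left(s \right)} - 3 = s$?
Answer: $18000$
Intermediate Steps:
$x{\left(s \right)} = 3 + s$
$Y{\left(P,R \right)} = 2 - 2 P R$ ($Y{\left(P,R \right)} = - 2 \left(P R - 1\right) = - 2 \left(-1 + P R\right) = 2 - 2 P R$)
$A{\left(m \right)} = 3 + m$
$S{\left(h \right)} = 0$ ($S{\left(h \right)} = 0 h = 0$)
$q{\left(w \right)} = -4$ ($q{\left(w \right)} = \left(3 - 7\right) - 0 = -4 + 0 = -4$)
$\left(q{\left(-170 \right)} + 16942\right) + \left(Y{\left(6,-5 \right)} + 50 \cdot 20\right) = \left(-4 + 16942\right) + \left(\left(2 - 12 \left(-5\right)\right) + 50 \cdot 20\right) = 16938 + \left(\left(2 + 60\right) + 1000\right) = 16938 + \left(62 + 1000\right) = 16938 + 1062 = 18000$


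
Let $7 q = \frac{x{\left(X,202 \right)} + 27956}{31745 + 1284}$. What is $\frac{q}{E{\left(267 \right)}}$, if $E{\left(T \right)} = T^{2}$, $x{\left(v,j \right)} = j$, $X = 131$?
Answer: $\frac{9386}{5494076889} \approx 1.7084 \cdot 10^{-6}$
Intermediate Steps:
$q = \frac{28158}{231203}$ ($q = \frac{\left(202 + 27956\right) \frac{1}{31745 + 1284}}{7} = \frac{28158 \cdot \frac{1}{33029}}{7} = \frac{1}{7} \cdot \frac{28158}{33029} = \frac{28158}{231203} \approx 0.12179$)
$\frac{q}{E{\left(267 \right)}} = \frac{28158}{231203 \cdot 267^{2}} = \frac{28158}{231203 \cdot 71289} = \frac{28158}{231203} \cdot \frac{1}{71289} = \frac{9386}{5494076889}$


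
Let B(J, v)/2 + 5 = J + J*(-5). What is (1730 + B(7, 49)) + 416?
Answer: 2080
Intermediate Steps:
B(J, v) = -10 - 8*J (B(J, v) = -10 + 2*(J + J*(-5)) = -10 + 2*(J - 5*J) = -10 + 2*(-4*J) = -10 - 8*J)
(1730 + B(7, 49)) + 416 = (1730 + (-10 - 8*7)) + 416 = (1730 + (-10 - 56)) + 416 = (1730 - 66) + 416 = 1664 + 416 = 2080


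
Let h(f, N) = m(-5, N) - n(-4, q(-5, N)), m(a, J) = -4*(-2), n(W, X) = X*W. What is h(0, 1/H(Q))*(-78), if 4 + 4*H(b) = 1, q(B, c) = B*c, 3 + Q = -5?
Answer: -2704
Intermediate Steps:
Q = -8 (Q = -3 - 5 = -8)
n(W, X) = W*X
H(b) = -3/4 (H(b) = -1 + (1/4)*1 = -1 + 1/4 = -3/4)
m(a, J) = 8
h(f, N) = 8 - 20*N (h(f, N) = 8 - (-4)*(-5*N) = 8 - 20*N)
h(0, 1/H(Q))*(-78) = (8 - 20/(-3/4))*(-78) = (8 - 20*(-4/3))*(-78) = (8 + 80/3)*(-78) = (104/3)*(-78) = -2704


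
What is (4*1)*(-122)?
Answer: -488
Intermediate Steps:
(4*1)*(-122) = 4*(-122) = -488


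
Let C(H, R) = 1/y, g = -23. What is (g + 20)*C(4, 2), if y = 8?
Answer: -3/8 ≈ -0.37500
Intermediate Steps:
C(H, R) = 1/8
(g + 20)*C(4, 2) = (-23 + 20)*(1/8) = -3*1/8 = -3/8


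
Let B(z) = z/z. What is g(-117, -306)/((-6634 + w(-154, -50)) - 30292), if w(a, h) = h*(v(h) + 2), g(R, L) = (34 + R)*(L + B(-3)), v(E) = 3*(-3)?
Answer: -25315/36576 ≈ -0.69212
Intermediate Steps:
B(z) = 1
v(E) = -9
g(R, L) = (1 + L)*(34 + R) (g(R, L) = (34 + R)*(L + 1) = (34 + R)*(1 + L) = (1 + L)*(34 + R))
w(a, h) = -7*h (w(a, h) = h*(-9 + 2) = h*(-7) = -7*h)
g(-117, -306)/((-6634 + w(-154, -50)) - 30292) = (34 - 117 + 34*(-306) - 306*(-117))/((-6634 - 7*(-50)) - 30292) = (34 - 117 - 10404 + 35802)/((-6634 + 350) - 30292) = 25315/(-6284 - 30292) = 25315/(-36576) = 25315*(-1/36576) = -25315/36576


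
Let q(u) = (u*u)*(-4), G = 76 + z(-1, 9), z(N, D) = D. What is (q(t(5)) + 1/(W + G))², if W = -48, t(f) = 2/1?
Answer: 349281/1369 ≈ 255.14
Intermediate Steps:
t(f) = 2 (t(f) = 2*1 = 2)
G = 85 (G = 76 + 9 = 85)
q(u) = -4*u² (q(u) = u²*(-4) = -4*u²)
(q(t(5)) + 1/(W + G))² = (-4*2² + 1/(-48 + 85))² = (-4*4 + 1/37)² = (-16 + 1/37)² = (-591/37)² = 349281/1369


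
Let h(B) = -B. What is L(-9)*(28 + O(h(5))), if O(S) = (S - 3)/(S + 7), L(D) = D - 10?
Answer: -456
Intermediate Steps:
L(D) = -10 + D
O(S) = (-3 + S)/(7 + S)
L(-9)*(28 + O(h(5))) = (-10 - 9)*(28 + (-3 - 1*5)/(7 - 1*5)) = -19*(28 + (-3 - 5)/(7 - 5)) = -19*(28 - 8/2) = -19*(28 + (½)*(-8)) = -19*(28 - 4) = -19*24 = -456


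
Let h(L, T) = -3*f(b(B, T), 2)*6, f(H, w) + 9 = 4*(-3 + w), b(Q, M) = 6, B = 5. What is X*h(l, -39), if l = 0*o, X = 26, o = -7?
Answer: 6084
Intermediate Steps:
l = 0 (l = 0*(-7) = 0)
f(H, w) = -21 + 4*w (f(H, w) = -9 + 4*(-3 + w) = -9 + (-12 + 4*w) = -21 + 4*w)
h(L, T) = 234 (h(L, T) = -3*(-21 + 4*2)*6 = -3*(-21 + 8)*6 = -3*(-13)*6 = 39*6 = 234)
X*h(l, -39) = 26*234 = 6084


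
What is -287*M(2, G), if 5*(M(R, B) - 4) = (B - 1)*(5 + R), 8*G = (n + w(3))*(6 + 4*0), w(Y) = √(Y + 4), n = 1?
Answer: -20951/20 - 6027*√7/20 ≈ -1844.8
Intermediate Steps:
w(Y) = √(4 + Y)
G = ¾ + 3*√7/4 (G = ((1 + √(4 + 3))*(6 + 4*0))/8 = ((1 + √7)*(6 + 0))/8 = ((1 + √7)*6)/8 = (6 + 6*√7)/8 = ¾ + 3*√7/4 ≈ 2.7343)
M(R, B) = 4 + (-1 + B)*(5 + R)/5 (M(R, B) = 4 + ((B - 1)*(5 + R))/5 = 4 + ((-1 + B)*(5 + R))/5 = 4 + (-1 + B)*(5 + R)/5)
-287*M(2, G) = -287*(3 + (¾ + 3*√7/4) - ⅕*2 + (⅕)*(¾ + 3*√7/4)*2) = -287*(3 + (¾ + 3*√7/4) - ⅖ + (3/10 + 3*√7/10)) = -287*(73/20 + 21*√7/20) = -20951/20 - 6027*√7/20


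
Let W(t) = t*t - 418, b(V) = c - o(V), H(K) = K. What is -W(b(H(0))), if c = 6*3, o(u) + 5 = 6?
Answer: 129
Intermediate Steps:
o(u) = 1 (o(u) = -5 + 6 = 1)
c = 18
b(V) = 17 (b(V) = 18 - 1*1 = 18 - 1 = 17)
W(t) = -418 + t² (W(t) = t² - 418 = -418 + t²)
-W(b(H(0))) = -(-418 + 17²) = -(-418 + 289) = -1*(-129) = 129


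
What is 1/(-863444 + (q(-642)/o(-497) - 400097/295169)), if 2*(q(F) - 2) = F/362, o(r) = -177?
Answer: -18912658506/16330047265822949 ≈ -1.1582e-6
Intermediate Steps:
q(F) = 2 + F/724 (q(F) = 2 + (F/362)/2 = 2 + F/724)
1/(-863444 + (q(-642)/o(-497) - 400097/295169)) = 1/(-863444 + ((2 + (1/724)*(-642))/(-177) - 400097/295169)) = 1/(-863444 + ((2 - 321/362)*(-1/177) - 400097*1/295169)) = 1/(-863444 + ((403/362)*(-1/177) - 400097/295169)) = 1/(-863444 + (-403/64074 - 400097/295169)) = 1/(-863444 - 25754768285/18912658506) = 1/(-16330047265822949/18912658506) = -18912658506/16330047265822949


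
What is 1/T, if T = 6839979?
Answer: 1/6839979 ≈ 1.4620e-7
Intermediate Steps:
1/T = 1/6839979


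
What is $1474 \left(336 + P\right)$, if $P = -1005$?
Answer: $-986106$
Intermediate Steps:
$1474 \left(336 + P\right) = 1474 \left(336 - 1005\right) = 1474 \left(-669\right) = -986106$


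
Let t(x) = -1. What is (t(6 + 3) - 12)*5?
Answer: -65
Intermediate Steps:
(t(6 + 3) - 12)*5 = (-1 - 12)*5 = -13*5 = -65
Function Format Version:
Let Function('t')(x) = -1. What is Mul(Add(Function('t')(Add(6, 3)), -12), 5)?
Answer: -65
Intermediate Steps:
Mul(Add(Function('t')(Add(6, 3)), -12), 5) = Mul(Add(-1, -12), 5) = Mul(-13, 5) = -65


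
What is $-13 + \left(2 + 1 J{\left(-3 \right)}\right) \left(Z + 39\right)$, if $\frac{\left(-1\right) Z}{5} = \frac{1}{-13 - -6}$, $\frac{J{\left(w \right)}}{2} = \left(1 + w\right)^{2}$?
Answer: $\frac{2689}{7} \approx 384.14$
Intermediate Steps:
$J{\left(w \right)} = 2 \left(1 + w\right)^{2}$
$Z = \frac{5}{7}$ ($Z = - \frac{5}{-13 - -6} = - \frac{5}{-13 + 6} = - \frac{5}{-7} = \left(-5\right) \left(- \frac{1}{7}\right) = \frac{5}{7} \approx 0.71429$)
$-13 + \left(2 + 1 J{\left(-3 \right)}\right) \left(Z + 39\right) = -13 + \left(2 + 1 \cdot 2 \left(1 - 3\right)^{2}\right) \left(\frac{5}{7} + 39\right) = -13 + \left(2 + 1 \cdot 2 \left(-2\right)^{2}\right) \frac{278}{7} = -13 + \left(2 + 1 \cdot 2 \cdot 4\right) \frac{278}{7} = -13 + \left(2 + 1 \cdot 8\right) \frac{278}{7} = -13 + \left(2 + 8\right) \frac{278}{7} = -13 + 10 \cdot \frac{278}{7} = -13 + \frac{2780}{7} = \frac{2689}{7}$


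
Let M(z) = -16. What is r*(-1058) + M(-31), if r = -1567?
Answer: 1657870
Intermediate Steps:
r*(-1058) + M(-31) = -1567*(-1058) - 16 = 1657886 - 16 = 1657870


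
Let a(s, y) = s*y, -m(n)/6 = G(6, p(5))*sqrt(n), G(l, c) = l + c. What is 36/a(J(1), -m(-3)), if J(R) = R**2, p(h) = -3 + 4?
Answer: -2*I*sqrt(3)/7 ≈ -0.49487*I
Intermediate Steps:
p(h) = 1
G(l, c) = c + l
m(n) = -42*sqrt(n) (m(n) = -6*(1 + 6)*sqrt(n) = -42*sqrt(n))
36/a(J(1), -m(-3)) = 36/(1**2*(-(-42)*sqrt(-3))) = 36/(1*(-(-42)*I*sqrt(3))) = 36/(1*(42*I*sqrt(3))) = 36/(42*I*sqrt(3)) = -I*sqrt(3)/126*36 = -2*I*sqrt(3)/7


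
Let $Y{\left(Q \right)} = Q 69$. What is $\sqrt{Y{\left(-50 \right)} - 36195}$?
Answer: $3 i \sqrt{4405} \approx 199.11 i$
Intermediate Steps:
$Y{\left(Q \right)} = 69 Q$
$\sqrt{Y{\left(-50 \right)} - 36195} = \sqrt{69 \left(-50\right) - 36195} = \sqrt{-3450 - 36195} = \sqrt{-39645} = 3 i \sqrt{4405}$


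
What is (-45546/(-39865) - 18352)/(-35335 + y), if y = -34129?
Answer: 365778467/1384591180 ≈ 0.26418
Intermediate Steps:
(-45546/(-39865) - 18352)/(-35335 + y) = (-45546/(-39865) - 18352)/(-35335 - 34129) = (-45546*(-1/39865) - 18352)/(-69464) = (45546/39865 - 18352)*(-1/69464) = -731556934/39865*(-1/69464) = 365778467/1384591180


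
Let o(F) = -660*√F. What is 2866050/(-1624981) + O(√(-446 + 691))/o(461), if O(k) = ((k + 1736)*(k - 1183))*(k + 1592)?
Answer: -2866050/1624981 + 8211469*√2305/304260 + 3268945771*√461/304260 ≈ 2.3198e+5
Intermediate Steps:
O(k) = (-1183 + k)*(1592 + k)*(1736 + k) (O(k) = ((1736 + k)*(-1183 + k))*(1592 + k) = ((-1183 + k)*(1736 + k))*(1592 + k) = (-1183 + k)*(1592 + k)*(1736 + k))
2866050/(-1624981) + O(√(-446 + 691))/o(461) = 2866050/(-1624981) + (-3269471296 + (√(-446 + 691))³ - 1173312*√(-446 + 691) + 2145*(√(-446 + 691))²)/((-660*√461)) = 2866050*(-1/1624981) + (-3269471296 + (√245)³ - 8213184*√5 + 2145*(√245)²)*(-√461/304260) = -2866050/1624981 + (-3269471296 + (7*√5)³ - 8213184*√5 + 2145*(7*√5)²)*(-√461/304260) = -2866050/1624981 + (-3269471296 + 1715*√5 - 8213184*√5 + 2145*245)*(-√461/304260) = -2866050/1624981 + (-3269471296 + 1715*√5 - 8213184*√5 + 525525)*(-√461/304260) = -2866050/1624981 + (-3268945771 - 8211469*√5)*(-√461/304260) = -2866050/1624981 - √461*(-3268945771 - 8211469*√5)/304260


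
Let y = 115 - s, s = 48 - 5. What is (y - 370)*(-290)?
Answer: 86420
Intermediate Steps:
s = 43
y = 72 (y = 115 - 1*43 = 115 - 43 = 72)
(y - 370)*(-290) = (72 - 370)*(-290) = -298*(-290) = 86420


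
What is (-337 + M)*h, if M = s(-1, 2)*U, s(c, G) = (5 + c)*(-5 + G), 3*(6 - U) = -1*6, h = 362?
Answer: -156746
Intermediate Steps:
U = 8 (U = 6 - (-1)*6/3 = 6 - ⅓*(-6) = 6 + 2 = 8)
s(c, G) = (-5 + G)*(5 + c)
M = -96 (M = (-25 - 5*(-1) + 5*2 + 2*(-1))*8 = (-25 + 5 + 10 - 2)*8 = -12*8 = -96)
(-337 + M)*h = (-337 - 96)*362 = -433*362 = -156746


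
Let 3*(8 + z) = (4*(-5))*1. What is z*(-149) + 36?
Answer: 6664/3 ≈ 2221.3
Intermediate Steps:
z = -44/3 (z = -8 + ((4*(-5))*1)/3 = -8 + (-20*1)/3 = -8 + (1/3)*(-20) = -8 - 20/3 = -44/3 ≈ -14.667)
z*(-149) + 36 = -44/3*(-149) + 36 = 6556/3 + 36 = 6664/3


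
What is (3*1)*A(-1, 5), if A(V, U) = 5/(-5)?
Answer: -3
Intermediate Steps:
A(V, U) = -1 (A(V, U) = 5*(-⅕) = -1)
(3*1)*A(-1, 5) = (3*1)*(-1) = 3*(-1) = -3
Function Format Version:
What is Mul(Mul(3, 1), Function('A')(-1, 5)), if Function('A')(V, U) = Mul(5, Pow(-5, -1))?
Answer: -3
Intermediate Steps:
Function('A')(V, U) = -1 (Function('A')(V, U) = Mul(5, Rational(-1, 5)) = -1)
Mul(Mul(3, 1), Function('A')(-1, 5)) = Mul(Mul(3, 1), -1) = Mul(3, -1) = -3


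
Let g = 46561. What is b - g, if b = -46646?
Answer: -93207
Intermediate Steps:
b - g = -46646 - 1*46561 = -46646 - 46561 = -93207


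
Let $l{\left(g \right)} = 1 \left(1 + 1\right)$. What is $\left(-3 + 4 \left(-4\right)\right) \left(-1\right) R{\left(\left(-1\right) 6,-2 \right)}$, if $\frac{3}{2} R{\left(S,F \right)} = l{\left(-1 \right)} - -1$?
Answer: $38$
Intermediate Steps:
$l{\left(g \right)} = 2$ ($l{\left(g \right)} = 1 \cdot 2 = 2$)
$R{\left(S,F \right)} = 2$ ($R{\left(S,F \right)} = \frac{2 \left(2 - -1\right)}{3} = \frac{2 \left(2 + 1\right)}{3} = \frac{2}{3} \cdot 3 = 2$)
$\left(-3 + 4 \left(-4\right)\right) \left(-1\right) R{\left(\left(-1\right) 6,-2 \right)} = \left(-3 + 4 \left(-4\right)\right) \left(-1\right) 2 = \left(-3 - 16\right) \left(-1\right) 2 = \left(-19\right) \left(-1\right) 2 = 19 \cdot 2 = 38$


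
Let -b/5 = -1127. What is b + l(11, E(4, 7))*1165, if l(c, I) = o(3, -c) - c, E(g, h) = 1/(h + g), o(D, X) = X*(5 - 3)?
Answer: -32810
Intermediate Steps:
b = 5635 (b = -5*(-1127) = 5635)
o(D, X) = 2*X (o(D, X) = X*2 = 2*X)
E(g, h) = 1/(g + h)
l(c, I) = -3*c (l(c, I) = 2*(-c) - c = -2*c - c = -3*c)
b + l(11, E(4, 7))*1165 = 5635 - 3*11*1165 = 5635 - 33*1165 = 5635 - 38445 = -32810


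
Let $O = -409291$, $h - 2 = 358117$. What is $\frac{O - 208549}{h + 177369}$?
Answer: $- \frac{38615}{33468} \approx -1.1538$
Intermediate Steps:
$h = 358119$ ($h = 2 + 358117 = 358119$)
$\frac{O - 208549}{h + 177369} = \frac{-409291 - 208549}{358119 + 177369} = - \frac{617840}{535488} = \left(-617840\right) \frac{1}{535488} = - \frac{38615}{33468}$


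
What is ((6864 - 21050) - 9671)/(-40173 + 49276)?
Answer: -23857/9103 ≈ -2.6208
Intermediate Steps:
((6864 - 21050) - 9671)/(-40173 + 49276) = (-14186 - 9671)/9103 = -23857*1/9103 = -23857/9103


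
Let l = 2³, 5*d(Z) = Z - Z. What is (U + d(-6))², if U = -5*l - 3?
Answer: 1849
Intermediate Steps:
d(Z) = 0 (d(Z) = (Z - Z)/5 = (⅕)*0 = 0)
l = 8
U = -43 (U = -5*8 - 3 = -40 - 3 = -43)
(U + d(-6))² = (-43 + 0)² = (-43)² = 1849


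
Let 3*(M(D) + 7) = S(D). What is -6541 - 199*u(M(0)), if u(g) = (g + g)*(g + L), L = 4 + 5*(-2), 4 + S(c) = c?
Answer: -486719/9 ≈ -54080.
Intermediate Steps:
S(c) = -4 + c
M(D) = -25/3 + D/3 (M(D) = -7 + (-4 + D)/3 = -7 + (-4/3 + D/3) = -25/3 + D/3)
L = -6 (L = 4 - 10 = -6)
u(g) = 2*g*(-6 + g) (u(g) = (g + g)*(g - 6) = (2*g)*(-6 + g) = 2*g*(-6 + g))
-6541 - 199*u(M(0)) = -6541 - 398*(-25/3 + (⅓)*0)*(-6 + (-25/3 + (⅓)*0)) = -6541 - 398*(-25/3 + 0)*(-6 + (-25/3 + 0)) = -6541 - 398*(-25)*(-6 - 25/3)/3 = -6541 - 398*(-25)*(-43)/(3*3) = -6541 - 199*2150/9 = -6541 - 427850/9 = -486719/9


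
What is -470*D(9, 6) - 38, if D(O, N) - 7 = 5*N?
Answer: -17428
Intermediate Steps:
D(O, N) = 7 + 5*N
-470*D(9, 6) - 38 = -470*(7 + 5*6) - 38 = -470*(7 + 30) - 38 = -470*37 - 38 = -17390 - 38 = -17428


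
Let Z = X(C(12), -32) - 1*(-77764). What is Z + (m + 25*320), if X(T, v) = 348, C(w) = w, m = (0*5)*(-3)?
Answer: 86112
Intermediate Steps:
m = 0 (m = 0*(-3) = 0)
Z = 78112 (Z = 348 - 1*(-77764) = 348 + 77764 = 78112)
Z + (m + 25*320) = 78112 + (0 + 25*320) = 78112 + (0 + 8000) = 78112 + 8000 = 86112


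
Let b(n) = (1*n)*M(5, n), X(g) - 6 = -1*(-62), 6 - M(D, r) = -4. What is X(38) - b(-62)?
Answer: 688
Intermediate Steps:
M(D, r) = 10 (M(D, r) = 6 - 1*(-4) = 6 + 4 = 10)
X(g) = 68 (X(g) = 6 - 1*(-62) = 6 + 62 = 68)
b(n) = 10*n (b(n) = (1*n)*10 = n*10 = 10*n)
X(38) - b(-62) = 68 - 10*(-62) = 68 - 1*(-620) = 68 + 620 = 688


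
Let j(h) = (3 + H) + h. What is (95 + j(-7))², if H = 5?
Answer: 9216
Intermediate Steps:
j(h) = 8 + h (j(h) = (3 + 5) + h = 8 + h)
(95 + j(-7))² = (95 + (8 - 7))² = (95 + 1)² = 96² = 9216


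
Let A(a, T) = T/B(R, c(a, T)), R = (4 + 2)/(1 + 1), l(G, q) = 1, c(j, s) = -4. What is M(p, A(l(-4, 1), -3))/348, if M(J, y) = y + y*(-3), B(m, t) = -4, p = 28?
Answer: -1/232 ≈ -0.0043103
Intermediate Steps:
R = 3 (R = 6/2 = 6*(½) = 3)
A(a, T) = -T/4 (A(a, T) = T/(-4) = T*(-¼) = -T/4)
M(J, y) = -2*y (M(J, y) = y - 3*y = -2*y)
M(p, A(l(-4, 1), -3))/348 = -(-1)*(-3)/2/348 = -2*¾*(1/348) = -3/2*1/348 = -1/232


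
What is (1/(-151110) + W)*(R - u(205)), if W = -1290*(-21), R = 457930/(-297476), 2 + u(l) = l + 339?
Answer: -330944498835428939/22475799180 ≈ -1.4724e+7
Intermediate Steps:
u(l) = 337 + l (u(l) = -2 + (l + 339) = -2 + (339 + l) = 337 + l)
R = -228965/148738 (R = 457930*(-1/297476) = -228965/148738 ≈ -1.5394)
W = 27090
(1/(-151110) + W)*(R - u(205)) = (1/(-151110) + 27090)*(-228965/148738 - (337 + 205)) = (-1/151110 + 27090)*(-228965/148738 - 1*542) = 4093569899*(-228965/148738 - 542)/151110 = (4093569899/151110)*(-80844961/148738) = -330944498835428939/22475799180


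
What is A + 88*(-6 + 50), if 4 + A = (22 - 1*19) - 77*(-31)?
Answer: 6258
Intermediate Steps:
A = 2386 (A = -4 + ((22 - 1*19) - 77*(-31)) = -4 + ((22 - 19) + 2387) = -4 + (3 + 2387) = -4 + 2390 = 2386)
A + 88*(-6 + 50) = 2386 + 88*(-6 + 50) = 2386 + 88*44 = 2386 + 3872 = 6258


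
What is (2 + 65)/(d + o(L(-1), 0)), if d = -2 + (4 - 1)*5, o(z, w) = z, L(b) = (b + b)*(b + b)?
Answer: 67/17 ≈ 3.9412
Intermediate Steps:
L(b) = 4*b**2 (L(b) = (2*b)*(2*b) = 4*b**2)
d = 13 (d = -2 + 3*5 = -2 + 15 = 13)
(2 + 65)/(d + o(L(-1), 0)) = (2 + 65)/(13 + 4*(-1)**2) = 67/(13 + 4*1) = 67/(13 + 4) = 67/17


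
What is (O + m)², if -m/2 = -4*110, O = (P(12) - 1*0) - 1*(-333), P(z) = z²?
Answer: 1841449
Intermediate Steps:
O = 477 (O = (12² - 1*0) - 1*(-333) = (144 + 0) + 333 = 144 + 333 = 477)
m = 880 (m = -(-2)*4*110 = -(-2)*440 = -2*(-440) = 880)
(O + m)² = (477 + 880)² = 1357² = 1841449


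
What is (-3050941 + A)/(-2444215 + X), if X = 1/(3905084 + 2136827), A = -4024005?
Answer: 21373097030903/7383864747432 ≈ 2.8946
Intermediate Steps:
X = 1/6041911 ≈ 1.6551e-7
(-3050941 + A)/(-2444215 + X) = (-3050941 - 4024005)/(-2444215 + 1/6041911) = -7074946/(-14767729494864/6041911) = -7074946*(-6041911/14767729494864) = 21373097030903/7383864747432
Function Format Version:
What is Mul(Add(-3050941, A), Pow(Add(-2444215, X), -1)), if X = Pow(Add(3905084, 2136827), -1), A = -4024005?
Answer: Rational(21373097030903, 7383864747432) ≈ 2.8946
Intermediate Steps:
X = Rational(1, 6041911) (X = Pow(6041911, -1) = Rational(1, 6041911) ≈ 1.6551e-7)
Mul(Add(-3050941, A), Pow(Add(-2444215, X), -1)) = Mul(Add(-3050941, -4024005), Pow(Add(-2444215, Rational(1, 6041911)), -1)) = Mul(-7074946, Pow(Rational(-14767729494864, 6041911), -1)) = Mul(-7074946, Rational(-6041911, 14767729494864)) = Rational(21373097030903, 7383864747432)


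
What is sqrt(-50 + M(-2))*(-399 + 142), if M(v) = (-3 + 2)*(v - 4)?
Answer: -514*I*sqrt(11) ≈ -1704.7*I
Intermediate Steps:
M(v) = 4 - v (M(v) = -(-4 + v) = 4 - v)
sqrt(-50 + M(-2))*(-399 + 142) = sqrt(-50 + (4 - 1*(-2)))*(-399 + 142) = sqrt(-50 + (4 + 2))*(-257) = sqrt(-50 + 6)*(-257) = sqrt(-44)*(-257) = (2*I*sqrt(11))*(-257) = -514*I*sqrt(11)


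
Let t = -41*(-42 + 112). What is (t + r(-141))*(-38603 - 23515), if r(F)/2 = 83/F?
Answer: 8382534216/47 ≈ 1.7835e+8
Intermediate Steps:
r(F) = 166/F (r(F) = 2*(83/F) = 166/F)
t = -2870 (t = -41*70 = -2870)
(t + r(-141))*(-38603 - 23515) = (-2870 + 166/(-141))*(-38603 - 23515) = (-2870 + 166*(-1/141))*(-62118) = (-2870 - 166/141)*(-62118) = -404836/141*(-62118) = 8382534216/47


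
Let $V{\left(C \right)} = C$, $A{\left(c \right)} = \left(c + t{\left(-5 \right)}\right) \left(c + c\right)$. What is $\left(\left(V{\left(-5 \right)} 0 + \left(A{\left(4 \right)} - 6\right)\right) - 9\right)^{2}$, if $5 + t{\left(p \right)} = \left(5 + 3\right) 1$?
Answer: $1681$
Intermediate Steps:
$t{\left(p \right)} = 3$ ($t{\left(p \right)} = -5 + \left(5 + 3\right) 1 = -5 + 8 \cdot 1 = -5 + 8 = 3$)
$A{\left(c \right)} = 2 c \left(3 + c\right)$ ($A{\left(c \right)} = \left(c + 3\right) \left(c + c\right) = \left(3 + c\right) 2 c = 2 c \left(3 + c\right)$)
$\left(\left(V{\left(-5 \right)} 0 + \left(A{\left(4 \right)} - 6\right)\right) - 9\right)^{2} = \left(\left(\left(-5\right) 0 + \left(2 \cdot 4 \left(3 + 4\right) - 6\right)\right) - 9\right)^{2} = \left(\left(0 - \left(6 - 56\right)\right) - 9\right)^{2} = \left(\left(0 + \left(56 - 6\right)\right) - 9\right)^{2} = \left(\left(0 + 50\right) - 9\right)^{2} = \left(50 - 9\right)^{2} = 41^{2} = 1681$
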